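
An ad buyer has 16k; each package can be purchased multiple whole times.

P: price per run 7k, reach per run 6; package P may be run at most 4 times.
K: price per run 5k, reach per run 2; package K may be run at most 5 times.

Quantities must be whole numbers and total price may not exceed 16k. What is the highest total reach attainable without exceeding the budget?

2×P: price 14 ≤ 16, reach 2·6 = 12.
1×P and 1×K: price 12 ≤ 16, reach 1·6 + 1·2 = 8.
Best is 12.

12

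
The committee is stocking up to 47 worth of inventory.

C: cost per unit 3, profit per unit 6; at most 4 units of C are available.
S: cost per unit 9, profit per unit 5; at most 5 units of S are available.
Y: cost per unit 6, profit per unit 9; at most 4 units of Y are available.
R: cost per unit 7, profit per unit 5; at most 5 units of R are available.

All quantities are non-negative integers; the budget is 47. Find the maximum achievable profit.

This is a bounded integer knapsack.
4×C, 1×S, and 4×Y: cost 45 ≤ 47, profit 4·6 + 1·5 + 4·9 = 65.
4×C, 4×Y, and 1×R: cost 43 ≤ 47, profit 4·6 + 4·9 + 1·5 = 65.
Best is 65.

65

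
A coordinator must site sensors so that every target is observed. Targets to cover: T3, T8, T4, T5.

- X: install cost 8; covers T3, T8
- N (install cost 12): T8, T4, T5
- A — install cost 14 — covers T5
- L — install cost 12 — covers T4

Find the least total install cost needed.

This is a weighted set-cover instance.
Choose X and N: together they cover T3, T8, T4, T5 — every target.
Total install cost: 8 + 12 = 20.
No cover costs less than 20.

20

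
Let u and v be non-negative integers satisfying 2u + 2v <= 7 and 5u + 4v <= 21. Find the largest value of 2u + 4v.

Relaxing integrality, the LP optimum is 14.00 at (u,v) = (0, 3.5), which is not an integer point.
(u,v)=(0,3): 2·0+2·3=6≤7, 5·0+4·3=12≤21, objective 12.
(u,v)=(1,2): 2·1+2·2=6≤7, 5·1+4·2=13≤21, objective 10.
(u,v)=(0,2): 2·0+2·2=4≤7, 5·0+4·2=8≤21, objective 8.
Maximum is 12 at (u,v)=(0,3).

12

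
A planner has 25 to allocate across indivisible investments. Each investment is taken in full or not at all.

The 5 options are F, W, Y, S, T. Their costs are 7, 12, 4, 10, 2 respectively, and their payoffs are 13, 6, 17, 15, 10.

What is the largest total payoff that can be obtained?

55

F + W + Y + T: cost 7 + 12 + 4 + 2 = 25 ≤ 25, payoff 13 + 6 + 17 + 10 = 46.
F + Y + S + T: cost 7 + 4 + 10 + 2 = 23 ≤ 25, payoff 13 + 17 + 15 + 10 = 55.
F + Y + S: cost 7 + 4 + 10 = 21 ≤ 25, payoff 13 + 17 + 15 = 45.
Best is F, Y, S, and T with total payoff 55.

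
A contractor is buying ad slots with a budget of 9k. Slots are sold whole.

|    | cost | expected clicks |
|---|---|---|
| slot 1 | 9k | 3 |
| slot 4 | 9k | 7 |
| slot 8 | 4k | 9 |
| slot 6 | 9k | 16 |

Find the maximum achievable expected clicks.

16

slot 8: cost 4 ≤ 9, expected clicks 9.
slot 6: cost 9 ≤ 9, expected clicks 16.
Best is slot 6 with total expected clicks 16.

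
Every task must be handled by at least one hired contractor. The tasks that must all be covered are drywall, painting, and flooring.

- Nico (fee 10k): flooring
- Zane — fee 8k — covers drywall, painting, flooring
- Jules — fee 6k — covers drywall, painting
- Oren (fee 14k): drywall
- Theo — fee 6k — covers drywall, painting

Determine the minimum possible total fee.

8

Zane alone covers drywall, painting, flooring — every task.
Total fee: 8.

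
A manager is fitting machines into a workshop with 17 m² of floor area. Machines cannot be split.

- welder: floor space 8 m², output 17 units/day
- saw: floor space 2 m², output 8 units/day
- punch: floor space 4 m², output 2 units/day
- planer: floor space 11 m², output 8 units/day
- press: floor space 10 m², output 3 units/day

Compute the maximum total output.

Treat it as a binary knapsack problem.
Allowing fractional choices, the relaxed optimum would be about 30.1, but machines are indivisible.
welder + punch: floor space 8 + 4 = 12 ≤ 17, output 17 + 2 = 19.
welder + saw + punch: floor space 8 + 2 + 4 = 14 ≤ 17, output 17 + 8 + 2 = 27.
welder + saw: floor space 8 + 2 = 10 ≤ 17, output 17 + 8 = 25.
Best is welder, saw, and punch with total output 27.

27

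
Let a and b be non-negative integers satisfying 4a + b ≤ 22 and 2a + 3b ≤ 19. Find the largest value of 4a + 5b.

33

(a,b)=(2,5) is feasible, giving 33.
(a,b)=(3,4) is feasible, giving 32.
(a,b)=(4,3) is feasible, giving 31.
Maximum is 33 at (a,b)=(2,5).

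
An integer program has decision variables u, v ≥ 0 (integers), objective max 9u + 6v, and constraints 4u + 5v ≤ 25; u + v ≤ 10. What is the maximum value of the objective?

Relaxing integrality, the LP optimum is 56.25 at (u,v) = (6.25, 0), which is not an integer point.
(u,v)=(6,0): 4·6+5·0=24≤25, 1·6+1·0=6≤10, objective 54.
(u,v)=(5,1): 4·5+5·1=25≤25, 1·5+1·1=6≤10, objective 51.
(u,v)=(5,0): 4·5+5·0=20≤25, 1·5+1·0=5≤10, objective 45.
No feasible integer point exceeds 54.

54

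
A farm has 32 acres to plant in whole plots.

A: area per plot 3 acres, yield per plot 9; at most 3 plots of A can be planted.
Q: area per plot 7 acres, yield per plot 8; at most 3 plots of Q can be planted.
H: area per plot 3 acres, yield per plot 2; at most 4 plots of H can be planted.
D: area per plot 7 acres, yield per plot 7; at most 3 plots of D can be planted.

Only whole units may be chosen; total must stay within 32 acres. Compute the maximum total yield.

51

3×A, 2×Q, and 1×D: area 30 ≤ 32, yield 3·9 + 2·8 + 1·7 = 50.
3×A and 3×Q: area 30 ≤ 32, yield 3·9 + 3·8 = 51.
Best is 51.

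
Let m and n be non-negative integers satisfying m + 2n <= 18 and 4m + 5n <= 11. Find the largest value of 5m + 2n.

The continuous relaxation peaks at (2.75, 0) with value 13.75; rounding to a feasible lattice point costs some objective.
(m,n)=(2,0): 1·2+2·0=2≤18, 4·2+5·0=8≤11, objective 10.
(m,n)=(1,1): 1·1+2·1=3≤18, 4·1+5·1=9≤11, objective 7.
(m,n)=(1,0): 1·1+2·0=1≤18, 4·1+5·0=4≤11, objective 5.
The best lattice point is (2,0), giving 10.

10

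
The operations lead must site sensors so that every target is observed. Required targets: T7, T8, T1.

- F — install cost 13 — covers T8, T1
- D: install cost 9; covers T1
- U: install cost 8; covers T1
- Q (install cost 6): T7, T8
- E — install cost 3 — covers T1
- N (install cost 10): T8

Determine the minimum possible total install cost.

9

Choose Q and E: together they cover T7, T8, T1 — every target.
Total install cost: 6 + 3 = 9.
No cover costs less than 9.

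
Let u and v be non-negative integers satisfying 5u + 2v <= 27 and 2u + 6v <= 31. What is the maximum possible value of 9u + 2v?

Relaxing integrality, the LP optimum is 48.60 at (u,v) = (5.4, 0), which is not an integer point.
(u,v)=(5,1): 5·5+2·1=27≤27, 2·5+6·1=16≤31, objective 47.
(u,v)=(5,0): 5·5+2·0=25≤27, 2·5+6·0=10≤31, objective 45.
(u,v)=(4,2): 5·4+2·2=24≤27, 2·4+6·2=20≤31, objective 40.
Maximum is 47 at (u,v)=(5,1).

47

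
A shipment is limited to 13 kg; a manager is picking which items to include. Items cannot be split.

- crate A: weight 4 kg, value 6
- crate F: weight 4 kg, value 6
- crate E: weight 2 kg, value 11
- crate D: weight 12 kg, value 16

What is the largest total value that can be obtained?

23

Take crate A, crate F, and crate E: weight 4 + 4 + 2 = 10 ≤ 13, value 6 + 6 + 11 = 23.
No other feasible combination does better.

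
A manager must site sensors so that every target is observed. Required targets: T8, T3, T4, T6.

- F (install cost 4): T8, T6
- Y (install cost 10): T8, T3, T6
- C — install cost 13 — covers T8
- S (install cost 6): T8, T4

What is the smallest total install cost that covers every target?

16

The greedy cost-per-new-target heuristic would pick F, S, and Y for 20, but a cheaper cover exists.
Choose Y and S: together they cover T8, T3, T4, T6 — every target.
Total install cost: 10 + 6 = 16.
No cover costs less than 16.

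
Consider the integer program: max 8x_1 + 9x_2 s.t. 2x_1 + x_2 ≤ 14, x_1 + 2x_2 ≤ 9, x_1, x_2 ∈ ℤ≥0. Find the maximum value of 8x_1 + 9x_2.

The continuous relaxation peaks at (6.33, 1.33) with value 62.67; rounding to a feasible lattice point costs some objective.
(x_1,x_2)=(5,2) is feasible, giving 58.
(x_1,x_2)=(6,1) is feasible, giving 57.
(x_1,x_2)=(7,0) is feasible, giving 56.
No feasible integer point exceeds 58.

58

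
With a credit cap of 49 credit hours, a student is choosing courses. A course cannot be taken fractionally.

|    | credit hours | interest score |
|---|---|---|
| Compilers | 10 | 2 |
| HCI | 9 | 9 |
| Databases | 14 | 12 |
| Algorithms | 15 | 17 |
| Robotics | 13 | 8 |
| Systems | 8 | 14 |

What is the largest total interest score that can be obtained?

52

This is a 0-1 knapsack instance.
HCI + Databases + Algorithms + Systems: credit hours 9 + 14 + 15 + 8 = 46 ≤ 49, interest score 9 + 12 + 17 + 14 = 52.
HCI + Algorithms + Robotics + Systems: credit hours 9 + 15 + 13 + 8 = 45 ≤ 49, interest score 9 + 17 + 8 + 14 = 48.
Compilers + Databases + Algorithms + Systems: credit hours 10 + 14 + 15 + 8 = 47 ≤ 49, interest score 2 + 12 + 17 + 14 = 45.
Best is HCI, Databases, Algorithms, and Systems with total interest score 52.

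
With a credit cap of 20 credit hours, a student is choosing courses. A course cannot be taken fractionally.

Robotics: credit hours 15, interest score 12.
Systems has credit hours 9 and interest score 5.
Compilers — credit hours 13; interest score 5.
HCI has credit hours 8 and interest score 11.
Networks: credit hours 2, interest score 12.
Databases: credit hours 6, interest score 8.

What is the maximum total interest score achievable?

31

This is a 0-1 knapsack instance.
Take HCI, Networks, and Databases: credit hours 8 + 2 + 6 = 16 ≤ 20, interest score 11 + 12 + 8 = 31.
No other feasible combination does better.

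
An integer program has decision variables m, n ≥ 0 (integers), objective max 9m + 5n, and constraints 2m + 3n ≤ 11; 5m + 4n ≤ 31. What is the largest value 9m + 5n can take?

45

(m,n)=(5,0) is feasible, giving 45.
(m,n)=(4,1) is feasible, giving 41.
The best lattice point is (5,0), giving 45.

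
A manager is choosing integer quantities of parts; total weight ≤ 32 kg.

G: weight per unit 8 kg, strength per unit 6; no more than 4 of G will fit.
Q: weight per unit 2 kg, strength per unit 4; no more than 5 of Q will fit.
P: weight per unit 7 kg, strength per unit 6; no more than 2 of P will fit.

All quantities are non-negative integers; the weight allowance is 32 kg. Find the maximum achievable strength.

This is a bounded integer knapsack.
Take 1×G, 5×Q, and 2×P: weight 32 ≤ 32, strength 1·6 + 5·4 + 2·6 = 38.
Q has the best ratio (4/2) and is taken to its limit of 5; remaining capacity is filled optimally with the others.

38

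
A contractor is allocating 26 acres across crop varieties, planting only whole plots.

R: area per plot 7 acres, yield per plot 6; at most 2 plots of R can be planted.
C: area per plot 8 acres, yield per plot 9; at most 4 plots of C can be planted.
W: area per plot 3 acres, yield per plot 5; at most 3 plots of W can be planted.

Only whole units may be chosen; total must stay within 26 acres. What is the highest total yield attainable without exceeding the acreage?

2×C and 3×W: area 25 ≤ 26, yield 2·9 + 3·5 = 33.
1×R, 1×C, and 3×W: area 24 ≤ 26, yield 1·6 + 1·9 + 3·5 = 30.
Best is 33.

33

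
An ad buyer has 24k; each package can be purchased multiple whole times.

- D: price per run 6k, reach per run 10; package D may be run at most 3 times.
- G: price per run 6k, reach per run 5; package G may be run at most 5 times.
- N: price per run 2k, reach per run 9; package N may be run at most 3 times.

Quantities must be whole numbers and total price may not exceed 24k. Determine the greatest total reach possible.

Take 3×D and 3×N: price 24 ≤ 24, reach 3·10 + 3·9 = 57.
N has the best ratio (9/2) and is taken to its limit of 3; remaining capacity is filled optimally with the others.

57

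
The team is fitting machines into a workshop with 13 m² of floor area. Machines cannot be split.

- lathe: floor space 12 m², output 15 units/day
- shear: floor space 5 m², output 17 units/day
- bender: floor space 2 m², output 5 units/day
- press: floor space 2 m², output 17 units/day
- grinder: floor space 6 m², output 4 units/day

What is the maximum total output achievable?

39

Take shear, bender, and press: floor space 5 + 2 + 2 = 9 ≤ 13, output 17 + 5 + 17 = 39.
No other feasible combination does better.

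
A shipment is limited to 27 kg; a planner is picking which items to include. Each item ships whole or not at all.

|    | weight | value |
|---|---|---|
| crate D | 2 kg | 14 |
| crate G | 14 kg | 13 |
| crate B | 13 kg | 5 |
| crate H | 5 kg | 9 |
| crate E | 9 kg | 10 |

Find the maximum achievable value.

This is a 0-1 knapsack instance.
Allowing fractional choices, the relaxed optimum would be about 43.2, but items are indivisible.
crate D + crate G + crate E: weight 2 + 14 + 9 = 25 ≤ 27, value 14 + 13 + 10 = 37.
crate D + crate G + crate H: weight 2 + 14 + 5 = 21 ≤ 27, value 14 + 13 + 9 = 36.
Best is crate D, crate G, and crate E with total value 37.

37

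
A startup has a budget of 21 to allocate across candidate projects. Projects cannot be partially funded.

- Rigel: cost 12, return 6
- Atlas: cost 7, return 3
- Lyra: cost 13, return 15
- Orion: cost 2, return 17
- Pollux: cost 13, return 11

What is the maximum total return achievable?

Take Lyra and Orion: cost 13 + 2 = 15 ≤ 21, return 15 + 17 = 32.
No other feasible combination does better.

32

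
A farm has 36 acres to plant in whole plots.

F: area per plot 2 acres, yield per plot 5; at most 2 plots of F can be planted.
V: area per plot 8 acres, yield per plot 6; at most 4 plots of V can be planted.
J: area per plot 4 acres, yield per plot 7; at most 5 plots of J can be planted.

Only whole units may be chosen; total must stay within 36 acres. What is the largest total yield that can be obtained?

51

This is a bounded integer knapsack.
F has the best ratio (5/2); taking only F gives at most 2×5 = 10 (stopped by the supply cap of 2).
Mixing does better — 2×F, 1×V, and 5×J: area 32 ≤ 36, yield 2·5 + 1·6 + 5·7 = 51.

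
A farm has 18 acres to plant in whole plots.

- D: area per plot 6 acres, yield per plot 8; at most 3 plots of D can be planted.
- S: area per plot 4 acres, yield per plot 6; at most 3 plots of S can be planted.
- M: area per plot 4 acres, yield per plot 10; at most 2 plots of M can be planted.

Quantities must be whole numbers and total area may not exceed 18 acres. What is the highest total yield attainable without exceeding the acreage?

M has the best ratio (10/4); taking only M gives at most 2×10 = 20 (stopped by the supply cap of 2).
Mixing does better — 1×D, 1×S, and 2×M: area 18 ≤ 18, yield 1·8 + 1·6 + 2·10 = 34.

34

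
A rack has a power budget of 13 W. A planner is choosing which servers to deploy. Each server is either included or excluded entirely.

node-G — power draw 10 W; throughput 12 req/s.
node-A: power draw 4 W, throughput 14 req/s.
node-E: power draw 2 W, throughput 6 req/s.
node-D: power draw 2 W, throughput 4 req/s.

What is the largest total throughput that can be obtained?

24

Allowing fractional choices, the relaxed optimum would be about 30.0, but servers are indivisible.
node-A + node-E + node-D: power draw 4 + 2 + 2 = 8 ≤ 13, throughput 14 + 6 + 4 = 24.
node-A + node-E: power draw 4 + 2 = 6 ≤ 13, throughput 14 + 6 = 20.
Best is node-A, node-E, and node-D with total throughput 24.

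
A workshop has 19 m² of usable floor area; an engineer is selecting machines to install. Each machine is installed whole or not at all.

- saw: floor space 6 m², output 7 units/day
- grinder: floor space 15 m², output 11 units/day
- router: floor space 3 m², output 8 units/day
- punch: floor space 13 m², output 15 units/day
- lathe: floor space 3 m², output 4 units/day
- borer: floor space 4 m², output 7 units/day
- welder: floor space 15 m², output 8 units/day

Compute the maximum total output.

router + punch + lathe: floor space 3 + 13 + 3 = 19 ≤ 19, output 8 + 15 + 4 = 27.
saw + router + lathe + borer: floor space 6 + 3 + 3 + 4 = 16 ≤ 19, output 7 + 8 + 4 + 7 = 26.
Best is router, punch, and lathe with total output 27.

27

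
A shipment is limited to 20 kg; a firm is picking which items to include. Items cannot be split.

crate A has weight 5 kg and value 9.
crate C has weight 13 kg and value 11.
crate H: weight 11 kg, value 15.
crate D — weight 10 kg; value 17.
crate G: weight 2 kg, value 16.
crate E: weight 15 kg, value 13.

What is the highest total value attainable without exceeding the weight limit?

Allowing fractional choices, the relaxed optimum would be about 46.1, but items are indivisible.
crate A + crate H + crate G: weight 5 + 11 + 2 = 18 ≤ 20, value 9 + 15 + 16 = 40.
crate A + crate D + crate G: weight 5 + 10 + 2 = 17 ≤ 20, value 9 + 17 + 16 = 42.
Best is crate A, crate D, and crate G with total value 42.

42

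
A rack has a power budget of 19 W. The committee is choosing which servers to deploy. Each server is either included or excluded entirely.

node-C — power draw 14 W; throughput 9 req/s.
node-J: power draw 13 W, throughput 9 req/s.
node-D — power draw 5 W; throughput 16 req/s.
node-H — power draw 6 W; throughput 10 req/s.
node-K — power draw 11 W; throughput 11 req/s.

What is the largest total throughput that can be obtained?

node-D + node-H: power draw 5 + 6 = 11 ≤ 19, throughput 16 + 10 = 26.
node-D + node-K: power draw 5 + 11 = 16 ≤ 19, throughput 16 + 11 = 27.
Best is node-D and node-K with total throughput 27.

27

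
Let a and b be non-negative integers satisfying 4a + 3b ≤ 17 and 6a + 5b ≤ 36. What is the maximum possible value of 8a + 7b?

37

The continuous relaxation peaks at (0, 5.67) with value 39.67; rounding to a feasible lattice point costs some objective.
(a,b)=(2,3) is feasible, giving 37.
(a,b)=(1,4) is feasible, giving 36.
No feasible integer point exceeds 37.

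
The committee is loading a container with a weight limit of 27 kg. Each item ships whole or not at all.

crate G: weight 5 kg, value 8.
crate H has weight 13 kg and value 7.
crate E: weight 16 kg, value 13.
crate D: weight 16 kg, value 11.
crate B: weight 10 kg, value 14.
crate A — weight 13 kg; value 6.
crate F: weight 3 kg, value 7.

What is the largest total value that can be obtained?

crate G + crate B + crate F: weight 5 + 10 + 3 = 18 ≤ 27, value 8 + 14 + 7 = 29.
crate G + crate E + crate F: weight 5 + 16 + 3 = 24 ≤ 27, value 8 + 13 + 7 = 28.
Best is crate G, crate B, and crate F with total value 29.

29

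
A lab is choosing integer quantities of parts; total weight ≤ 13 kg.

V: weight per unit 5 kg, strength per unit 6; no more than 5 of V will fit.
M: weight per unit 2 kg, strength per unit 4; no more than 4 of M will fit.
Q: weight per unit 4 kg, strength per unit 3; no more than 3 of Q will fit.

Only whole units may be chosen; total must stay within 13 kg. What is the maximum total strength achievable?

22

1×V and 4×M: weight 13 ≤ 13, strength 1·6 + 4·4 = 22.
4×M and 1×Q: weight 12 ≤ 13, strength 4·4 + 1·3 = 19.
Best is 22.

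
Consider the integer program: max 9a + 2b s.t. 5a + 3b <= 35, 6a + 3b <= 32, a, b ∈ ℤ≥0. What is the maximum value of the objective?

45

The continuous relaxation peaks at (5.33, 0) with value 48.00; rounding to a feasible lattice point costs some objective.
(a,b)=(5,0): 5·5+3·0=25≤35, 6·5+3·0=30≤32, objective 45.
(a,b)=(4,1): 5·4+3·1=23≤35, 6·4+3·1=27≤32, objective 38.
(a,b)=(4,0): 5·4+3·0=20≤35, 6·4+3·0=24≤32, objective 36.
Maximum is 45 at (a,b)=(5,0).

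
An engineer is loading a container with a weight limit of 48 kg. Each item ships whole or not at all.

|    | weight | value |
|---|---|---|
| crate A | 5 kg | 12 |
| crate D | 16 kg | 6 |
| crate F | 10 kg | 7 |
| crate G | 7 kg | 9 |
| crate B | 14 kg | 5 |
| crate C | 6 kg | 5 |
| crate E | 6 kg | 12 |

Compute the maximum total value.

crate A + crate F + crate G + crate B + crate C + crate E: weight 5 + 10 + 7 + 14 + 6 + 6 = 48 ≤ 48, value 12 + 7 + 9 + 5 + 5 + 12 = 50.
crate A + crate D + crate F + crate G + crate E: weight 5 + 16 + 10 + 7 + 6 = 44 ≤ 48, value 12 + 6 + 7 + 9 + 12 = 46.
crate A + crate F + crate G + crate C + crate E: weight 5 + 10 + 7 + 6 + 6 = 34 ≤ 48, value 12 + 7 + 9 + 5 + 12 = 45.
Best is crate A, crate F, crate G, crate B, crate C, and crate E with total value 50.

50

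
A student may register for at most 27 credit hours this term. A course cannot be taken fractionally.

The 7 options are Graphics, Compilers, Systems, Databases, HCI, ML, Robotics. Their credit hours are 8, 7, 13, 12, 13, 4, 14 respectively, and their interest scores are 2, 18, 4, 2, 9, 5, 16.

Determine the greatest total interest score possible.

This is a 0-1 knapsack instance.
Allowing fractional choices, the relaxed optimum would be about 40.4, but courses are indivisible.
Compilers + Robotics: credit hours 7 + 14 = 21 ≤ 27, interest score 18 + 16 = 34.
Compilers + ML + Robotics: credit hours 7 + 4 + 14 = 25 ≤ 27, interest score 18 + 5 + 16 = 39.
Compilers + HCI + ML: credit hours 7 + 13 + 4 = 24 ≤ 27, interest score 18 + 9 + 5 = 32.
Best is Compilers, ML, and Robotics with total interest score 39.

39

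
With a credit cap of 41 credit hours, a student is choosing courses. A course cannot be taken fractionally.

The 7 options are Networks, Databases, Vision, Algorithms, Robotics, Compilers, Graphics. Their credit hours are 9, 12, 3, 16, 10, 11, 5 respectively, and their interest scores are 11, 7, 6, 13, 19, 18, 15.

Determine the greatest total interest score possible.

69

Allowing fractional choices, the relaxed optimum would be about 71.4, but courses are indivisible.
Databases + Vision + Robotics + Compilers + Graphics: credit hours 12 + 3 + 10 + 11 + 5 = 41 ≤ 41, interest score 7 + 6 + 19 + 18 + 15 = 65.
Networks + Vision + Robotics + Compilers + Graphics: credit hours 9 + 3 + 10 + 11 + 5 = 38 ≤ 41, interest score 11 + 6 + 19 + 18 + 15 = 69.
Networks + Robotics + Compilers + Graphics: credit hours 9 + 10 + 11 + 5 = 35 ≤ 41, interest score 11 + 19 + 18 + 15 = 63.
Best is Networks, Vision, Robotics, Compilers, and Graphics with total interest score 69.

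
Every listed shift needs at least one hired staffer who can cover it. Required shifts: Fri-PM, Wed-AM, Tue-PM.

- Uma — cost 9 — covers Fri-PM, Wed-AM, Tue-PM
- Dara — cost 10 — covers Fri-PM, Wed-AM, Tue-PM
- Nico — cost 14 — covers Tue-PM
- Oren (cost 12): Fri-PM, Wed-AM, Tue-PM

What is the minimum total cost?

9

Uma alone covers Fri-PM, Wed-AM, Tue-PM — every shift.
Total cost: 9.
No cover costs less than 9.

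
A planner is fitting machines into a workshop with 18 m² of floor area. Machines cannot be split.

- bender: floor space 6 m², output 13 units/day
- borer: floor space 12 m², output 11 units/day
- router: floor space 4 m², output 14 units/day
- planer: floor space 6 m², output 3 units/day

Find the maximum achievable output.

30

This is an integer program with binary decision variables.
Allowing fractional choices, the relaxed optimum would be about 34.3, but machines are indivisible.
bender + router: floor space 6 + 4 = 10 ≤ 18, output 13 + 14 = 27.
bender + router + planer: floor space 6 + 4 + 6 = 16 ≤ 18, output 13 + 14 + 3 = 30.
borer + router: floor space 12 + 4 = 16 ≤ 18, output 11 + 14 = 25.
Best is bender, router, and planer with total output 30.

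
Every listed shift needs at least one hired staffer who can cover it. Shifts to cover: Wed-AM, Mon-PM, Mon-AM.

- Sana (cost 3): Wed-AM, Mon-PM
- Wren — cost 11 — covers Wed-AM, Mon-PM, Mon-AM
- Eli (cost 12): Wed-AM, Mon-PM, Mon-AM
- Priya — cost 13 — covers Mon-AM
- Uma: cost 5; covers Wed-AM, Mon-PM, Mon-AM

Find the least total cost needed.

The greedy cost-per-new-shift heuristic would pick Sana and Uma for 8, but a cheaper cover exists.
Uma alone covers Wed-AM, Mon-PM, Mon-AM — every shift.
Total cost: 5.
No cover costs less than 5.

5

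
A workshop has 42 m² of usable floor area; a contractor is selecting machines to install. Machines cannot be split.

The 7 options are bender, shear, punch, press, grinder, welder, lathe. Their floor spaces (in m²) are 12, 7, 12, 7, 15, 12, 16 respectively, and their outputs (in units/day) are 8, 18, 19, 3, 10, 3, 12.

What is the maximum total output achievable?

52

This is a 0-1 knapsack instance.
Allowing fractional choices, the relaxed optimum would be about 53.7, but machines are indivisible.
shear + punch + press + grinder: floor space 7 + 12 + 7 + 15 = 41 ≤ 42, output 18 + 19 + 3 + 10 = 50.
shear + punch + press + lathe: floor space 7 + 12 + 7 + 16 = 42 ≤ 42, output 18 + 19 + 3 + 12 = 52.
Best is shear, punch, press, and lathe with total output 52.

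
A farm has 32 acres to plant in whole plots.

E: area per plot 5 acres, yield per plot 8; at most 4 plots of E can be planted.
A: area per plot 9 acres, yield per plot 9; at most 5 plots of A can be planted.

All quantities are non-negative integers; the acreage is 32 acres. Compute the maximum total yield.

E has the best ratio (8/5); taking only E gives at most 4×8 = 32 (stopped by the supply cap of 4).
Mixing does better — 4×E and 1×A: area 29 ≤ 32, yield 4·8 + 1·9 = 41.

41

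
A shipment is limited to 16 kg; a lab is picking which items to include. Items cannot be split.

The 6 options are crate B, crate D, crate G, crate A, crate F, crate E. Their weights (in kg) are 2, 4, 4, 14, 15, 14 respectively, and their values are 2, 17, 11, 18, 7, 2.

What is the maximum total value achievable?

Treat it as a binary knapsack problem.
Take crate B, crate D, and crate G: weight 2 + 4 + 4 = 10 ≤ 16, value 2 + 17 + 11 = 30.
No other feasible combination does better.

30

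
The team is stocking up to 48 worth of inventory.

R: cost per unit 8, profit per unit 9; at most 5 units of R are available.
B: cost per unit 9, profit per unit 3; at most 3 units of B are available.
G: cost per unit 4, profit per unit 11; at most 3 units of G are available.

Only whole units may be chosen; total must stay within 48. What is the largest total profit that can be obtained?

G has the best ratio (11/4); taking only G gives at most 3×11 = 33 (stopped by the supply cap of 3).
Mixing does better — 4×R and 3×G: cost 44 ≤ 48, profit 4·9 + 3·11 = 69.

69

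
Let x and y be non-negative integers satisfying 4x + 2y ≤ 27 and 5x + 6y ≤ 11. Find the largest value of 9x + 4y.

18

Relaxing integrality, the LP optimum is 19.80 at (x,y) = (2.2, 0), which is not an integer point.
(x,y)=(2,0): 4·2+2·0=8≤27, 5·2+6·0=10≤11, objective 18.
(x,y)=(1,1): 4·1+2·1=6≤27, 5·1+6·1=11≤11, objective 13.
No feasible integer point exceeds 18.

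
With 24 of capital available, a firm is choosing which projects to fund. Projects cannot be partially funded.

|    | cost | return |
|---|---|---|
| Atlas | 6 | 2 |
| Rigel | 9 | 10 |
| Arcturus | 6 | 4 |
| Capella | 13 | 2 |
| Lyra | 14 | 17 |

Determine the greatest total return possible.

Allowing fractional choices, the relaxed optimum would be about 27.7, but projects are indivisible.
Arcturus + Lyra: cost 6 + 14 = 20 ≤ 24, return 4 + 17 = 21.
Rigel + Lyra: cost 9 + 14 = 23 ≤ 24, return 10 + 17 = 27.
Best is Rigel and Lyra with total return 27.

27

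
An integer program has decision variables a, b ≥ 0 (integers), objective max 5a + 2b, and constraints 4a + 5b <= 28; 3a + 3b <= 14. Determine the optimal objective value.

20

The continuous relaxation peaks at (4.67, 0) with value 23.33; rounding to a feasible lattice point costs some objective.
(a,b)=(4,0) is feasible, giving 20.
(a,b)=(3,1) is feasible, giving 17.
(a,b)=(3,0) is feasible, giving 15.
Maximum is 20 at (a,b)=(4,0).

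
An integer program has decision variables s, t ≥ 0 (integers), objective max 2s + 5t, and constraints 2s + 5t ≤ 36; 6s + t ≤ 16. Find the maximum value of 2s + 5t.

The continuous relaxation peaks at (0, 7.2) with value 36.00; rounding to a feasible lattice point costs some objective.
(s,t)=(0,7): 2·0+5·7=35≤36, 6·0+1·7=7≤16, objective 35.
(s,t)=(1,6): 2·1+5·6=32≤36, 6·1+1·6=12≤16, objective 32.
(s,t)=(0,6): 2·0+5·6=30≤36, 6·0+1·6=6≤16, objective 30.
The best lattice point is (0,7), giving 35.

35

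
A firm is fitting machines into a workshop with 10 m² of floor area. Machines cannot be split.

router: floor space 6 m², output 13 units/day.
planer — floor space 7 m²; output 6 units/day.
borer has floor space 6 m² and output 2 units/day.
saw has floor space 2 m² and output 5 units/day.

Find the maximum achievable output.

18

Take router and saw: floor space 6 + 2 = 8 ≤ 10, output 13 + 5 = 18.
No other feasible combination does better.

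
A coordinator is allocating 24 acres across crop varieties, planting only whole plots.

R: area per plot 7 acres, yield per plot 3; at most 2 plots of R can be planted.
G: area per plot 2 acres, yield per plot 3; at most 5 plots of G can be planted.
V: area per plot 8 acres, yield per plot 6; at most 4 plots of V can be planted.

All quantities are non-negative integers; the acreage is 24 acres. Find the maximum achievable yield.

24

This is a bounded integer knapsack.
G has the best ratio (3/2); taking only G gives at most 5×3 = 15 (stopped by the supply cap of 5).
Mixing does better — 4×G and 2×V: area 24 ≤ 24, yield 4·3 + 2·6 = 24.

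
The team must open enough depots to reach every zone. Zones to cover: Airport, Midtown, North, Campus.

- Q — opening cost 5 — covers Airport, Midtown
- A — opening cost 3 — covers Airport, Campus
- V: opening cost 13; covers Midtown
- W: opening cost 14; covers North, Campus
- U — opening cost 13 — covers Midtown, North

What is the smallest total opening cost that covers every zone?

This is a weighted set-cover instance.
The greedy cost-per-new-zone heuristic would pick A, Q, and U for 21, but a cheaper cover exists.
Choose A and U: together they cover Airport, Midtown, North, Campus — every zone.
Total opening cost: 3 + 13 = 16.
No cover costs less than 16.

16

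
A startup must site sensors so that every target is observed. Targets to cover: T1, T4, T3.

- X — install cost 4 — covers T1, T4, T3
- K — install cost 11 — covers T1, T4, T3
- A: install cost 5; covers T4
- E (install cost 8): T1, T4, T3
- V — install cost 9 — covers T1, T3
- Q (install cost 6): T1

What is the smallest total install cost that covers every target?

X alone covers T1, T4, T3 — every target.
Total install cost: 4.
No cover costs less than 4.

4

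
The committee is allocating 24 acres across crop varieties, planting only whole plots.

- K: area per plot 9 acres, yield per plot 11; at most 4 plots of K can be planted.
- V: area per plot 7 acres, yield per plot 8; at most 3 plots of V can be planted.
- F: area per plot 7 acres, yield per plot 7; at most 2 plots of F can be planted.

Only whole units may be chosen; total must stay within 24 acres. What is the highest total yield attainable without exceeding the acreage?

K has the best ratio (11/9); taking only K gives at most 2×11 = 22 (stopped by the area limit).
Mixing does better — 1×K and 2×V: area 23 ≤ 24, yield 1·11 + 2·8 = 27.

27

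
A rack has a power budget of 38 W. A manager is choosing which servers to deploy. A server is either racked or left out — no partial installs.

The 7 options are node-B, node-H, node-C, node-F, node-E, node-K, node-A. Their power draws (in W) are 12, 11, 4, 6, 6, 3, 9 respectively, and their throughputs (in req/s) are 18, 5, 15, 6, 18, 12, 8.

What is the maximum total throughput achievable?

Treat it as a binary knapsack problem.
node-B + node-H + node-C + node-E + node-K: power draw 12 + 11 + 4 + 6 + 3 = 36 ≤ 38, throughput 18 + 5 + 15 + 18 + 12 = 68.
node-B + node-C + node-F + node-E + node-K: power draw 12 + 4 + 6 + 6 + 3 = 31 ≤ 38, throughput 18 + 15 + 6 + 18 + 12 = 69.
node-B + node-C + node-E + node-K + node-A: power draw 12 + 4 + 6 + 3 + 9 = 34 ≤ 38, throughput 18 + 15 + 18 + 12 + 8 = 71.
Best is node-B, node-C, node-E, node-K, and node-A with total throughput 71.

71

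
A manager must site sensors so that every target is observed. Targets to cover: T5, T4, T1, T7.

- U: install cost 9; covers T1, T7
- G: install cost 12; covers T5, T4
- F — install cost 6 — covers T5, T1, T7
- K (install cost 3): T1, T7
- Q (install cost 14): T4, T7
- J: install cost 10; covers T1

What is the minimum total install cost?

Choose G and K: together they cover T5, T4, T1, T7 — every target.
Total install cost: 12 + 3 = 15.
No cover costs less than 15.

15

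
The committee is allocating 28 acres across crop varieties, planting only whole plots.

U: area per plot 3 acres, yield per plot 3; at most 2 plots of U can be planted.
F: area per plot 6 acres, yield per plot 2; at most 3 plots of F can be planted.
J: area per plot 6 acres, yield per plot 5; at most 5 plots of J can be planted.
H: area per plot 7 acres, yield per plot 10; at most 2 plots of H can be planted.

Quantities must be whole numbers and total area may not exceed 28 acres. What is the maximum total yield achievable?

31

2×J and 2×H: area 26 ≤ 28, yield 2·5 + 2·10 = 30.
2×U, 1×J, and 2×H: area 26 ≤ 28, yield 2·3 + 1·5 + 2·10 = 31.
Best is 31.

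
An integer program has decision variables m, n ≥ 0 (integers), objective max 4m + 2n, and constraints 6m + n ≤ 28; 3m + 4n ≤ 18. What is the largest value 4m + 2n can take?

(m,n)=(4,1): 6·4+1·1=25≤28, 3·4+4·1=16≤18, objective 18.
(m,n)=(4,0): 6·4+1·0=24≤28, 3·4+4·0=12≤18, objective 16.
(m,n)=(3,2): 6·3+1·2=20≤28, 3·3+4·2=17≤18, objective 16.
(m,n)=(3,1): 6·3+1·1=19≤28, 3·3+4·1=13≤18, objective 14.
No feasible integer point exceeds 18.

18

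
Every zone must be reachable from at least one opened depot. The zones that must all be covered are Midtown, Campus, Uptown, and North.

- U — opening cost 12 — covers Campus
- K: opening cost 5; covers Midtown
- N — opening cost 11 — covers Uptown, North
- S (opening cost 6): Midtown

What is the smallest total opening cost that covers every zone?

Choose U, K, and N: together they cover Midtown, Campus, Uptown, North — every zone.
Total opening cost: 12 + 5 + 11 = 28.

28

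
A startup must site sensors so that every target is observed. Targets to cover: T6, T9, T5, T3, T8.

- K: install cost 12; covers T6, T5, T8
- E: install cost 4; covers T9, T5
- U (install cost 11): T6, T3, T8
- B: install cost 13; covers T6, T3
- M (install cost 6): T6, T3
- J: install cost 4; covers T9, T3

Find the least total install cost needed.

15

The greedy cost-per-new-target heuristic would pick E, M, and U for 21, but a cheaper cover exists.
Choose E and U: together they cover T6, T9, T5, T3, T8 — every target.
Total install cost: 4 + 11 = 15.
No cover costs less than 15.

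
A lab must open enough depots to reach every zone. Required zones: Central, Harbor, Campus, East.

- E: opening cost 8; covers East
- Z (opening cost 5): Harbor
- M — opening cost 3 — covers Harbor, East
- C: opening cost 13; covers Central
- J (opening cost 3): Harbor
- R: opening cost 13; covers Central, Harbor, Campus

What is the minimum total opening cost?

16

Choose M and R: together they cover Central, Harbor, Campus, East — every zone.
Total opening cost: 3 + 13 = 16.
No cover costs less than 16.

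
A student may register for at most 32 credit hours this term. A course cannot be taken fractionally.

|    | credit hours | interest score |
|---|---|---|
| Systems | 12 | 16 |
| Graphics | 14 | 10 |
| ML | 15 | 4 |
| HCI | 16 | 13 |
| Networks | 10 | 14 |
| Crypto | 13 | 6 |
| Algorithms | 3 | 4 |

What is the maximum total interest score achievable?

Systems + HCI + Algorithms: credit hours 12 + 16 + 3 = 31 ≤ 32, interest score 16 + 13 + 4 = 33.
Systems + Networks + Algorithms: credit hours 12 + 10 + 3 = 25 ≤ 32, interest score 16 + 14 + 4 = 34.
Best is Systems, Networks, and Algorithms with total interest score 34.

34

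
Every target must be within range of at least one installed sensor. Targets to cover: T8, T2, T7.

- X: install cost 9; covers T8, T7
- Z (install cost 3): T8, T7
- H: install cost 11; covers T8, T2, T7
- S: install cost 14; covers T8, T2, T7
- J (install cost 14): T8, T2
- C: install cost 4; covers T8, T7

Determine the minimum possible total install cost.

11

H alone covers T8, T2, T7 — every target.
Total install cost: 11.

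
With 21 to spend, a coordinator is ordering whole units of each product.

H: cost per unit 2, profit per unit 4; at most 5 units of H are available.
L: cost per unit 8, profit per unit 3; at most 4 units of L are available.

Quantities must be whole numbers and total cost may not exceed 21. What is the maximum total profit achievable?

5×H: cost 10 ≤ 21, profit 5·4 = 20.
5×H and 1×L: cost 18 ≤ 21, profit 5·4 + 1·3 = 23.
Best is 23.

23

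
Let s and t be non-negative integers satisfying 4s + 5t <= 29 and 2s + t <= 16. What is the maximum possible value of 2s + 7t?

(s,t)=(1,5): 4·1+5·5=29≤29, 2·1+1·5=7≤16, objective 37.
(s,t)=(0,5): 4·0+5·5=25≤29, 2·0+1·5=5≤16, objective 35.
Maximum is 37 at (s,t)=(1,5).

37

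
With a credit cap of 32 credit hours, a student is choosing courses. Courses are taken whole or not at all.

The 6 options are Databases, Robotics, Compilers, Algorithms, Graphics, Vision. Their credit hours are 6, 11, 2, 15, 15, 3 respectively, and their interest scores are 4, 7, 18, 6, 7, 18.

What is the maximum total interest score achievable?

This is a 0-1 knapsack instance.
Take Robotics, Compilers, Graphics, and Vision: credit hours 11 + 2 + 15 + 3 = 31 ≤ 32, interest score 7 + 18 + 7 + 18 = 50.
No other feasible combination does better.

50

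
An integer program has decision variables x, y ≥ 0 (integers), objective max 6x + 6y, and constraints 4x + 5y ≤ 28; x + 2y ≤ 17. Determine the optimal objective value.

42

(x,y)=(7,0): 4·7+5·0=28≤28, 1·7+2·0=7≤17, objective 42.
(x,y)=(6,0): 4·6+5·0=24≤28, 1·6+2·0=6≤17, objective 36.
Maximum is 42 at (x,y)=(7,0).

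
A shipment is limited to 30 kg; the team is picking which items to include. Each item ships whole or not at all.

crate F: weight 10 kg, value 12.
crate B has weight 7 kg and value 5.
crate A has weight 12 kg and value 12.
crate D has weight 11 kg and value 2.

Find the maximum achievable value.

29

Take crate F, crate B, and crate A: weight 10 + 7 + 12 = 29 ≤ 30, value 12 + 5 + 12 = 29.
No other feasible combination does better.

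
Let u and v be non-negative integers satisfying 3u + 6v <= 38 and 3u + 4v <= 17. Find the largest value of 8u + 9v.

Relaxing integrality, the LP optimum is 45.33 at (u,v) = (5.67, 0), which is not an integer point.
(u,v)=(3,2): 3·3+6·2=21≤38, 3·3+4·2=17≤17, objective 42.
(u,v)=(4,1): 3·4+6·1=18≤38, 3·4+4·1=16≤17, objective 41.
The best lattice point is (3,2), giving 42.

42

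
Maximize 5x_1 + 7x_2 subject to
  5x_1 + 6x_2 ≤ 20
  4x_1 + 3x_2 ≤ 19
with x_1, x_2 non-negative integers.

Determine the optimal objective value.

(x_1,x_2)=(0,3): 5·0+6·3=18≤20, 4·0+3·3=9≤19, objective 21.
(x_1,x_2)=(1,2): 5·1+6·2=17≤20, 4·1+3·2=10≤19, objective 19.
(x_1,x_2)=(0,2): 5·0+6·2=12≤20, 4·0+3·2=6≤19, objective 14.
Maximum is 21 at (x_1,x_2)=(0,3).

21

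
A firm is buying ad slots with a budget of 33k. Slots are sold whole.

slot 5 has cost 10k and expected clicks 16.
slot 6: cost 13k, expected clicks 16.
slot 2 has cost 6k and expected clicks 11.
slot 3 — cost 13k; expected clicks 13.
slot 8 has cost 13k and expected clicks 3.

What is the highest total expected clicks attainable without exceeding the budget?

43

slot 5 + slot 6 + slot 2: cost 10 + 13 + 6 = 29 ≤ 33, expected clicks 16 + 16 + 11 = 43.
slot 5 + slot 2 + slot 3: cost 10 + 6 + 13 = 29 ≤ 33, expected clicks 16 + 11 + 13 = 40.
Best is slot 5, slot 6, and slot 2 with total expected clicks 43.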